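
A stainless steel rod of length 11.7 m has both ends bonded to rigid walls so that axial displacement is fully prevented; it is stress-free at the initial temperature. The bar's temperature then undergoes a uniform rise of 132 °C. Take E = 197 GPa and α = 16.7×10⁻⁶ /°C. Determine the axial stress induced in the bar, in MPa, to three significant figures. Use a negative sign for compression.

Free thermal expansion αLΔT = 16.7e-6 · 11700 · 132 = 25.79 mm.
The walls impose strain ε = −(25.79)/11700 = -2.2044e-03; σ = Eε = 197000 · -2.2044e-03 = -434.3 MPa.

-434 MPa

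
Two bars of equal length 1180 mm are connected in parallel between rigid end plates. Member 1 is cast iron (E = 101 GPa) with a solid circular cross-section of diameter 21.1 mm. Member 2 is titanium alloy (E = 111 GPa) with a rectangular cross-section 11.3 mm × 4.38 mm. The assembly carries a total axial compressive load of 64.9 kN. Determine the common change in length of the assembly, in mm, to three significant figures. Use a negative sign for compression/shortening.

A_1 = 349.7 mm².
A_2 = 49.49 mm².
Equal strain + equilibrium ⇒ each member carries load in proportion to AE: A₁E₁ = 35320000 N, A₂E₂ = 5494000 N, ΣAE = 40810000 N.
δ = PL/ΣAE = -64900·1180/40810000 = -1.877 mm.

-1.88 mm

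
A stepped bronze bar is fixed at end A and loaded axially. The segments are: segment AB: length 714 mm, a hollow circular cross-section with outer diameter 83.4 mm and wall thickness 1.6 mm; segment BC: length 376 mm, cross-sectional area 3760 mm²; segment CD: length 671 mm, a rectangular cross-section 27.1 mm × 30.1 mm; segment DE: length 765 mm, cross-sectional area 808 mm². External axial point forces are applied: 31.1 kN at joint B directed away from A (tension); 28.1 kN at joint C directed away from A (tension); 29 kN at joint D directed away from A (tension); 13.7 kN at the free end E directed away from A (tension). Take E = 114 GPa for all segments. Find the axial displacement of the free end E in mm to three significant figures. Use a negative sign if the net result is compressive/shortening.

2.04 mm

Internal axial forces (sectioning from the free end, tension +): N_DE = 13.7 kN, N_CD = 42.7 kN, N_BC = 70.8 kN, N_AB = 101.9 kN.
A_AB = 411.2 mm².
A_CD = 815.7 mm².
δ_AB = 101900·714/(411.2·114000) = 1.552 mm
δ_BC = 70800·376/(3760·114000) = 0.06211 mm
δ_CD = 42700·671/(815.7·114000) = 0.3081 mm
δ_DE = 13700·765/(808·114000) = 0.1138 mm
δ = Σδ_i = 2.036 mm.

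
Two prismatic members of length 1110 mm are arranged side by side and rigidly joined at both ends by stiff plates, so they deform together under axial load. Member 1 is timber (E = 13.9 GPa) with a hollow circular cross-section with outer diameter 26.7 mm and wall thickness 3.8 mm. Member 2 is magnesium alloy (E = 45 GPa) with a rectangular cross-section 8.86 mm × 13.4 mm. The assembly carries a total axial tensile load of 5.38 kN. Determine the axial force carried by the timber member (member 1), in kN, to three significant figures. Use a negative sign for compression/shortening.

2.24 kN

A_1 = 273.4 mm².
A_2 = 118.7 mm².
Equal strain + equilibrium ⇒ each member carries load in proportion to AE: A₁E₁ = 3800000 N, A₂E₂ = 5343000 N, ΣAE = 9143000 N.
F₁ = P·A₁E₁/ΣAE = 5380·3800000/9143000 = 2236 N.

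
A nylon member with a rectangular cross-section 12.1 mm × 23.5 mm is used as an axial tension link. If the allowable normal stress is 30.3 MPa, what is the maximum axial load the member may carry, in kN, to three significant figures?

8.62 kN

A = 284.3 mm².
P_max = σ_allow · A = 30.3 · 284.3 = 8616 N = 8.616 kN.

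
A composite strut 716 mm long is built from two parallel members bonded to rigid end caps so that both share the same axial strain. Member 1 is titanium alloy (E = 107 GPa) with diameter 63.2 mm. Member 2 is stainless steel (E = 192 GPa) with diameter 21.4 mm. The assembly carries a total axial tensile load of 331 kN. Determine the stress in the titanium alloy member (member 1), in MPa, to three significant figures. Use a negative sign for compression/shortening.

A_1 = 3137 mm².
A_2 = 359.7 mm².
Equal strain + equilibrium ⇒ each member carries load in proportion to AE: A₁E₁ = 335700000 N, A₂E₂ = 69060000 N, ΣAE = 404700000 N.
σ₁ = P·E₁/ΣAE = 331000·107000/404700000 = 87.51 MPa.

87.5 MPa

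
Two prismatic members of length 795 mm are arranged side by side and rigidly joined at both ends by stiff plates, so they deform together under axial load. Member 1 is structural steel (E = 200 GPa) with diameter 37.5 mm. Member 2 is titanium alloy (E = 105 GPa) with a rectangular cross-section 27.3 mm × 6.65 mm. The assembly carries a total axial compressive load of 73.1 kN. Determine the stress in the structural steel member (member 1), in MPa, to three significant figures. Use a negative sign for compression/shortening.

-60.9 MPa

A_1 = 1104 mm².
A_2 = 181.5 mm².
Equal strain + equilibrium ⇒ each member carries load in proportion to AE: A₁E₁ = 220900000 N, A₂E₂ = 19060000 N, ΣAE = 240000000 N.
σ₁ = P·E₁/ΣAE = -73100·200000/240000000 = -60.93 MPa.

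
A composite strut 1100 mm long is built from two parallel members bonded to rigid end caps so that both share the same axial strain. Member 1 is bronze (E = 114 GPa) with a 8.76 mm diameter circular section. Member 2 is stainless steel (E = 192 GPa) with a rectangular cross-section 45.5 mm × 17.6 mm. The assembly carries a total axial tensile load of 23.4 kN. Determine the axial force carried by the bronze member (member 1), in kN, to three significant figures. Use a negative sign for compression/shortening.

1.00 kN

A_1 = 60.27 mm².
A_2 = 800.8 mm².
Equal strain + equilibrium ⇒ each member carries load in proportion to AE: A₁E₁ = 6871000 N, A₂E₂ = 153800000 N, ΣAE = 160600000 N.
F₁ = P·A₁E₁/ΣAE = 23400·6871000/160600000 = 1001 N.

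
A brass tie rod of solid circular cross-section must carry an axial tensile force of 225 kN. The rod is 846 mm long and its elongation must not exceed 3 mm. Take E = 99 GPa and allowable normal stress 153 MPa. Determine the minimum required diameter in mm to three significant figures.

43.3 mm

Required area A ≥ P/σ_allow = 225000/153 = 1471 mm².
For a solid circular section, d ≥ √(4A/π) = 43.27 mm.
Elongation limit: A ≥ PL/(Eδ_allow) = 225000·846/(99000·3) = 640.9 mm² ⇒ d ≥ 28.57 mm.
The stress limit governs.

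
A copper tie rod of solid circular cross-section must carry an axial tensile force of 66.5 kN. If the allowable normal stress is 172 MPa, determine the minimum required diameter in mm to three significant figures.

22.2 mm

Required area A ≥ P/σ_allow = 66500/172 = 386.6 mm².
For a solid circular section, d ≥ √(4A/π) = 22.19 mm.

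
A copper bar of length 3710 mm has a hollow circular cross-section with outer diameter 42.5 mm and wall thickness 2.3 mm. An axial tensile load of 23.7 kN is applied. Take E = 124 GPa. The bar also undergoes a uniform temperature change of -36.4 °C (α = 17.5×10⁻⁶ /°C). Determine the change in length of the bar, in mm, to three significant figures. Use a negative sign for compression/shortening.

A = 290.5 mm².
δ_mech = NL/(AE) = 23700·3710/(290.5·124000) = 2.441 mm.
δ_thermal = αLΔT = 17.5e-6·3710·-36.4 = -2.363 mm.
δ = δ_mech + δ_thermal = 0.07789 mm.

0.0779 mm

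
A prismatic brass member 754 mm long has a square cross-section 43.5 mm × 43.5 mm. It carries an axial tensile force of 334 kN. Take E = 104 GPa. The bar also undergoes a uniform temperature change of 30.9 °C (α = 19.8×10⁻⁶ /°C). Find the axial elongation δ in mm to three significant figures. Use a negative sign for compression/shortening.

1.74 mm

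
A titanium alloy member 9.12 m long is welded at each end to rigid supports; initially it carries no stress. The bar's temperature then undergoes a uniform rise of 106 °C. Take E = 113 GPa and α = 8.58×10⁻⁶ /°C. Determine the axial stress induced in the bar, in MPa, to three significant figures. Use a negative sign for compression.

Free thermal expansion αLΔT = 8.58e-6 · 9120 · 106 = 8.294 mm.
The walls impose strain ε = −(8.294)/9120 = -9.0948e-04; σ = Eε = 113000 · -9.0948e-04 = -102.8 MPa.

-103 MPa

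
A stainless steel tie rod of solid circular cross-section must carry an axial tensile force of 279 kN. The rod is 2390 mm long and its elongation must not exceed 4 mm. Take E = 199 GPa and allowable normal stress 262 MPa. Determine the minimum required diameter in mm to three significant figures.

36.8 mm

Required area A ≥ P/σ_allow = 279000/262 = 1065 mm².
For a solid circular section, d ≥ √(4A/π) = 36.82 mm.
Elongation limit: A ≥ PL/(Eδ_allow) = 279000·2390/(199000·4) = 837.7 mm² ⇒ d ≥ 32.66 mm.
The stress limit governs.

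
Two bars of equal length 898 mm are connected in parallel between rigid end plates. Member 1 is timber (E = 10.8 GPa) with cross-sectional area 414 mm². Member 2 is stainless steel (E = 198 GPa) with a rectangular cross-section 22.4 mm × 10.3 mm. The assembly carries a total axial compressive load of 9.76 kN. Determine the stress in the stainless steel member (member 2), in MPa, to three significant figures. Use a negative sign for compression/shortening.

A_2 = 230.7 mm².
Equal strain + equilibrium ⇒ each member carries load in proportion to AE: A₁E₁ = 4471000 N, A₂E₂ = 45680000 N, ΣAE = 50150000 N.
σ₂ = P·E₂/ΣAE = -9760·198000/50150000 = -38.53 MPa.

-38.5 MPa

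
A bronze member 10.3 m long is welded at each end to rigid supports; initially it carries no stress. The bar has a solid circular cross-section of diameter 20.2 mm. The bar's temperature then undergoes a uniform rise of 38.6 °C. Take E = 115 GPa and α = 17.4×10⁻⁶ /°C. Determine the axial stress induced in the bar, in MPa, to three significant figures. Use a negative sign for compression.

Free thermal expansion αLΔT = 17.4e-6 · 10300 · 38.6 = 6.918 mm.
The walls impose strain ε = −(6.918)/10300 = -6.7164e-04; σ = Eε = 115000 · -6.7164e-04 = -77.24 MPa.

-77.2 MPa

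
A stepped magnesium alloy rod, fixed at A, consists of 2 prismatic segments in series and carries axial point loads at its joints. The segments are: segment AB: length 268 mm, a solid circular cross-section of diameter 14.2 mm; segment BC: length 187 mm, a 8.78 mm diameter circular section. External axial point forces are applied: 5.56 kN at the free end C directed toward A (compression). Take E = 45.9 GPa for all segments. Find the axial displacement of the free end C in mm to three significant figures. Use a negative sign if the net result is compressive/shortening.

Internal axial forces (sectioning from the free end, tension +): N_BC = -5.56 kN, N_AB = -5.56 kN.
A_AB = 158.4 mm².
A_BC = 60.55 mm².
δ_AB = -5560·268/(158.4·45900) = -0.205 mm
δ_BC = -5560·187/(60.55·45900) = -0.3741 mm
δ = Σδ_i = -0.5791 mm.

-0.579 mm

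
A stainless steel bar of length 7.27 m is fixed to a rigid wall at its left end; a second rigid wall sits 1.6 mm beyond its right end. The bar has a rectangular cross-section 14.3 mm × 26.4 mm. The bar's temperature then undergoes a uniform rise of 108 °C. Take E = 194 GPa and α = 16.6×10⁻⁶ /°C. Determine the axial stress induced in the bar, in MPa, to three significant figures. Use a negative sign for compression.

Free thermal expansion αLΔT = 16.6e-6 · 7270 · 108 = 13.03 mm.
The walls engage after the gap closes; constrained expansion = 13.03 − 1.6 = 11.43 mm.
The walls impose strain ε = −(11.43)/7270 = -1.5727e-03; σ = Eε = 194000 · -1.5727e-03 = -305.1 MPa.

-305 MPa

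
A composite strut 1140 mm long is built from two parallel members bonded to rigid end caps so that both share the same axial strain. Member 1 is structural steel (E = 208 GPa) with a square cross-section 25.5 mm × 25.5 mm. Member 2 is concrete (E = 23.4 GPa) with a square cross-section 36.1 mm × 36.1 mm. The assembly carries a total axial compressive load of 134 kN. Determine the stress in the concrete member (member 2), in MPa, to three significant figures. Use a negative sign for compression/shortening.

-18.9 MPa

A_1 = 650.2 mm².
A_2 = 1303 mm².
Equal strain + equilibrium ⇒ each member carries load in proportion to AE: A₁E₁ = 135300000 N, A₂E₂ = 30500000 N, ΣAE = 165700000 N.
σ₂ = P·E₂/ΣAE = -134000·23400/165700000 = -18.92 MPa.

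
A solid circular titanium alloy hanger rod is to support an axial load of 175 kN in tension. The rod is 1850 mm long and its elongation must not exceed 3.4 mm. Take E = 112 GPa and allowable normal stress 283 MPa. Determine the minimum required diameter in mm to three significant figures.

32.9 mm

Required area A ≥ P/σ_allow = 175000/283 = 618.4 mm².
For a solid circular section, d ≥ √(4A/π) = 28.06 mm.
Elongation limit: A ≥ PL/(Eδ_allow) = 175000·1850/(112000·3.4) = 850.2 mm² ⇒ d ≥ 32.9 mm.
The elongation limit governs.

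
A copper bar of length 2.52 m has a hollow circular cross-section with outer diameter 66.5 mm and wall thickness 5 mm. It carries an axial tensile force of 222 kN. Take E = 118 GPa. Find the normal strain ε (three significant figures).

0.00195

A = 966 mm².
σ = N/A = 229.8 MPa; ε = σ/E = 229.8/118000 = 1.947e-03.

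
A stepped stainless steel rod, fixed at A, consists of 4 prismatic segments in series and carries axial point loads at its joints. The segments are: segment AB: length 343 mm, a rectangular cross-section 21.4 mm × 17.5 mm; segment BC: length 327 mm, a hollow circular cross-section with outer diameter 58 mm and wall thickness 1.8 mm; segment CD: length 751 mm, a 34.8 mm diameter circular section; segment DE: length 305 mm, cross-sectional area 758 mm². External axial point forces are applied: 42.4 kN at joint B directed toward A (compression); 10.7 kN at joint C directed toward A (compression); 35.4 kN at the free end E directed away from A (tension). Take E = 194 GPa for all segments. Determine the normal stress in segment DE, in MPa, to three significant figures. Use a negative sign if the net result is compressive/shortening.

Internal axial forces (sectioning from the free end, tension +): N_DE = 35.4 kN, N_CD = 35.4 kN, N_BC = 24.7 kN, N_AB = -17.7 kN.
σ_DE = N_DE/A_DE = 35400/758 = 46.7 MPa.

46.7 MPa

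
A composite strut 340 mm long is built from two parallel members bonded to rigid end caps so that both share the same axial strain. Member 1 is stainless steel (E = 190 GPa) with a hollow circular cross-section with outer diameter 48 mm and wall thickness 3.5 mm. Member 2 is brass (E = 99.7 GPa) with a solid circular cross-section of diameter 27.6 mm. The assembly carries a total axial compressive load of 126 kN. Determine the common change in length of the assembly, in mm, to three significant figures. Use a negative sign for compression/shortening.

-0.281 mm

A_1 = 489.3 mm².
A_2 = 598.3 mm².
Equal strain + equilibrium ⇒ each member carries load in proportion to AE: A₁E₁ = 92970000 N, A₂E₂ = 59650000 N, ΣAE = 152600000 N.
δ = PL/ΣAE = -126000·340/152600000 = -0.2807 mm.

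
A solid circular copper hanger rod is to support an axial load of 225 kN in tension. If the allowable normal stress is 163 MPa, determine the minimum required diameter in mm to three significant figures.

41.9 mm

Required area A ≥ P/σ_allow = 225000/163 = 1380 mm².
For a solid circular section, d ≥ √(4A/π) = 41.92 mm.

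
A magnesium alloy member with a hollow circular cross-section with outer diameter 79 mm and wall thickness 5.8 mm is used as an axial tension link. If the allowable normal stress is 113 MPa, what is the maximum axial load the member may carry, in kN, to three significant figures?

151 kN

A = 1334 mm².
P_max = σ_allow · A = 113 · 1334 = 150700 N = 150.7 kN.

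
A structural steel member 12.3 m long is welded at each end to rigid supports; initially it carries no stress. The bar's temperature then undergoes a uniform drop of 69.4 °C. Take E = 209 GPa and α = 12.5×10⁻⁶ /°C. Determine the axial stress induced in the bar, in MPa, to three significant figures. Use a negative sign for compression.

Free thermal expansion αLΔT = 12.5e-6 · 12300 · -69.4 = -10.67 mm.
The walls impose strain ε = −(-10.67)/12300 = 8.6750e-04; σ = Eε = 209000 · 8.6750e-04 = 181.3 MPa.

181 MPa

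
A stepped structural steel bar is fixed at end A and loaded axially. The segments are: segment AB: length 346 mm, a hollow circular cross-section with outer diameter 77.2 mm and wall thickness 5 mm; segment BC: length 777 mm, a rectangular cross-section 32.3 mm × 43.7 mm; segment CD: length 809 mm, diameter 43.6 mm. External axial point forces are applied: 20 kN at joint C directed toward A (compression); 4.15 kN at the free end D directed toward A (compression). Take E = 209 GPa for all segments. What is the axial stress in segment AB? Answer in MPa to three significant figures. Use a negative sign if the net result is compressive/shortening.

-21.3 MPa

Internal axial forces (sectioning from the free end, tension +): N_CD = -4.15 kN, N_BC = -24.15 kN, N_AB = -24.15 kN.
A_AB = 1134 mm².
σ_AB = N_AB/A_AB = -24150/1134 = -21.29 MPa.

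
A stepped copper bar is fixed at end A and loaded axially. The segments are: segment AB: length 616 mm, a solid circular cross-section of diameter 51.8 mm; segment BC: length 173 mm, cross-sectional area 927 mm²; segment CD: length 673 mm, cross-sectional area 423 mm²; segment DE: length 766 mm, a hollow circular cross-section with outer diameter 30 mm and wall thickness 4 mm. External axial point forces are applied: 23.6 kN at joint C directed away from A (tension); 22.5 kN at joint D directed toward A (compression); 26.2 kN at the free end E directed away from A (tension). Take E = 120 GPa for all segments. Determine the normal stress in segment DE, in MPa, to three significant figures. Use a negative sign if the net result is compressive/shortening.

80.2 MPa

Internal axial forces (sectioning from the free end, tension +): N_DE = 26.2 kN, N_CD = 3.7 kN, N_BC = 27.3 kN, N_AB = 27.3 kN.
A_DE = 326.7 mm².
σ_DE = N_DE/A_DE = 26200/326.7 = 80.19 MPa.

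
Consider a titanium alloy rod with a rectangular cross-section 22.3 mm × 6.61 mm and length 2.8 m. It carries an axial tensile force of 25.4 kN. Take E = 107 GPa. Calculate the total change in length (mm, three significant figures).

4.51 mm

A = 147.4 mm².
δ_mech = NL/(AE) = 25400·2800/(147.4·107000) = 4.509 mm.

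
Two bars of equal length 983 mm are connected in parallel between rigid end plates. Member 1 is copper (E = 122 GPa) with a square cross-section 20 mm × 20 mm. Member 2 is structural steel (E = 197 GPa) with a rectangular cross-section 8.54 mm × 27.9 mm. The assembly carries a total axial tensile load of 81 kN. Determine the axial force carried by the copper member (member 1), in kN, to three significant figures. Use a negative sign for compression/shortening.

41.3 kN

A_1 = 400 mm².
A_2 = 238.3 mm².
Equal strain + equilibrium ⇒ each member carries load in proportion to AE: A₁E₁ = 48800000 N, A₂E₂ = 46940000 N, ΣAE = 95740000 N.
F₁ = P·A₁E₁/ΣAE = 81000·48800000/95740000 = 41290 N.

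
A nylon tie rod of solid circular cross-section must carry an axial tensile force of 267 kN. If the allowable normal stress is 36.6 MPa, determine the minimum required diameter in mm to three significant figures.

96.4 mm

Required area A ≥ P/σ_allow = 267000/36.6 = 7295 mm².
For a solid circular section, d ≥ √(4A/π) = 96.38 mm.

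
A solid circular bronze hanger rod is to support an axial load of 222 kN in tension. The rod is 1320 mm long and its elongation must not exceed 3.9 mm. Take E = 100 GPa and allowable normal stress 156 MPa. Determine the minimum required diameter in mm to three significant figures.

Required area A ≥ P/σ_allow = 222000/156 = 1423 mm².
For a solid circular section, d ≥ √(4A/π) = 42.57 mm.
Elongation limit: A ≥ PL/(Eδ_allow) = 222000·1320/(100000·3.9) = 751.4 mm² ⇒ d ≥ 30.93 mm.
The stress limit governs.

42.6 mm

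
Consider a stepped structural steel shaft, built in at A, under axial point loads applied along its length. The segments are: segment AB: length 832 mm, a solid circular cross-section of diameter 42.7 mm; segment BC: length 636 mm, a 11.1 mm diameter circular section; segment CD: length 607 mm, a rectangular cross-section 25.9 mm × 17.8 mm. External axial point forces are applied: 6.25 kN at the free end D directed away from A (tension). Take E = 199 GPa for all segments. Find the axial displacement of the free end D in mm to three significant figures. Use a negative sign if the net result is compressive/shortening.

Internal axial forces (sectioning from the free end, tension +): N_CD = 6.25 kN, N_BC = 6.25 kN, N_AB = 6.25 kN.
A_AB = 1432 mm².
A_BC = 96.77 mm².
A_CD = 461 mm².
δ_AB = 6250·832/(1432·199000) = 0.01825 mm
δ_BC = 6250·636/(96.77·199000) = 0.2064 mm
δ_CD = 6250·607/(461·199000) = 0.04135 mm
δ = Σδ_i = 0.266 mm.

0.266 mm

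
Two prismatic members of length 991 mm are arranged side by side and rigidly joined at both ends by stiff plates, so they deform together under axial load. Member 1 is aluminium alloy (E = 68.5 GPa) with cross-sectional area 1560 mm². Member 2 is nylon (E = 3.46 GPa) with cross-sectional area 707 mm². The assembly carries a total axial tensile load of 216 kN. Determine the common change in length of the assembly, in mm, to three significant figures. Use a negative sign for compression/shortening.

Equal strain + equilibrium ⇒ each member carries load in proportion to AE: A₁E₁ = 106900000 N, A₂E₂ = 2446000 N, ΣAE = 109300000 N.
δ = PL/ΣAE = 216000·991/109300000 = 1.958 mm.

1.96 mm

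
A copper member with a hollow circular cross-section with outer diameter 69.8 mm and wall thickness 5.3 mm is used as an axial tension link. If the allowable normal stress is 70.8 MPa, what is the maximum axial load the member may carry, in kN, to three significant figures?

A = 1074 mm².
P_max = σ_allow · A = 70.8 · 1074 = 76040 N = 76.04 kN.

76.0 kN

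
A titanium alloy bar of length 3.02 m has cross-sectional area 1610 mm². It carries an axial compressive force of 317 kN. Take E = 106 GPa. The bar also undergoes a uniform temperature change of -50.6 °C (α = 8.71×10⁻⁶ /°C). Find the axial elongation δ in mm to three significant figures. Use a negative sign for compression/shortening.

δ_mech = NL/(AE) = -317000·3020/(1610·106000) = -5.61 mm.
δ_thermal = αLΔT = 8.71e-6·3020·-50.6 = -1.331 mm.
δ = δ_mech + δ_thermal = -6.941 mm.

-6.94 mm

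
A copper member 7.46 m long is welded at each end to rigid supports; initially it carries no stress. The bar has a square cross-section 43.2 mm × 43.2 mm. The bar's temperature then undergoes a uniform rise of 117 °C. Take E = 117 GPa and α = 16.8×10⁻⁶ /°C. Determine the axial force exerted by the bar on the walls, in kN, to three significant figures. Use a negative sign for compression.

-429 kN

Free thermal expansion αLΔT = 16.8e-6 · 7460 · 117 = 14.66 mm.
The walls impose strain ε = −(14.66)/7460 = -1.9656e-03; σ = Eε = 117000 · -1.9656e-03 = -230 MPa.
Wall reaction R = σ·A = -230·1866 = -429200 N = -429.2 kN.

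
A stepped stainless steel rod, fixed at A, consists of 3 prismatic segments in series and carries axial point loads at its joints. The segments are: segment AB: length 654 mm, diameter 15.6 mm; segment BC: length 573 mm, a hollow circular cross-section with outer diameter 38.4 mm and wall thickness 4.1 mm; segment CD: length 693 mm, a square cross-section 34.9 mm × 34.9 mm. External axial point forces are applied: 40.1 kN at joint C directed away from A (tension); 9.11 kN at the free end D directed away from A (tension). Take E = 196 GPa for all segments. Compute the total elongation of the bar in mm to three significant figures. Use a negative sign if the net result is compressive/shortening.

Internal axial forces (sectioning from the free end, tension +): N_CD = 9.11 kN, N_BC = 49.21 kN, N_AB = 49.21 kN.
A_AB = 191.1 mm².
A_BC = 441.8 mm².
A_CD = 1218 mm².
δ_AB = 49210·654/(191.1·196000) = 0.8591 mm
δ_BC = 49210·573/(441.8·196000) = 0.3256 mm
δ_CD = 9110·693/(1218·196000) = 0.02645 mm
δ = Σδ_i = 1.211 mm.

1.21 mm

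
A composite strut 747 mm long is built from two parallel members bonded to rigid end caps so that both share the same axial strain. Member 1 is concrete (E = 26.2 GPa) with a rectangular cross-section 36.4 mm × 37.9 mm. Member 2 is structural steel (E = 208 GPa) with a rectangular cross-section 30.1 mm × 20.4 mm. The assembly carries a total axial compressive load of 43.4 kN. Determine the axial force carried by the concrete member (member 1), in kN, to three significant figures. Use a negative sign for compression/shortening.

A_1 = 1380 mm².
A_2 = 614 mm².
Equal strain + equilibrium ⇒ each member carries load in proportion to AE: A₁E₁ = 36140000 N, A₂E₂ = 127700000 N, ΣAE = 163900000 N.
F₁ = P·A₁E₁/ΣAE = -43400·36140000/163900000 = -9573 N.

-9.57 kN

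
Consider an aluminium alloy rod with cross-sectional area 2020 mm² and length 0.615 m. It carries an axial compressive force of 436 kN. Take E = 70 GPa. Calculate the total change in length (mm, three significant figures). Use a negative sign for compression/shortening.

-1.90 mm

δ_mech = NL/(AE) = -436000·615/(2020·70000) = -1.896 mm.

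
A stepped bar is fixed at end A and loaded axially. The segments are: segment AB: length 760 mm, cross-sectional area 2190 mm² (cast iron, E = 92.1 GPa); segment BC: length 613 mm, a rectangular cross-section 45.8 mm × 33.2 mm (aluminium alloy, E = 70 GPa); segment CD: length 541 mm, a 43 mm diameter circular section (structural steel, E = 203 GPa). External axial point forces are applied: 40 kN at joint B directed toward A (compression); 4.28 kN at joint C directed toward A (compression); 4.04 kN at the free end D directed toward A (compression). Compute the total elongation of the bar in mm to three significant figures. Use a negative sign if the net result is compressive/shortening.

-0.237 mm

Internal axial forces (sectioning from the free end, tension +): N_CD = -4.04 kN, N_BC = -8.32 kN, N_AB = -48.32 kN.
A_BC = 1521 mm².
A_CD = 1452 mm².
δ_AB = -48320·760/(2190·92100) = -0.1821 mm
δ_BC = -8320·613/(1521·70000) = -0.04792 mm
δ_CD = -4040·541/(1452·203000) = -0.007414 mm
δ = Σδ_i = -0.2374 mm.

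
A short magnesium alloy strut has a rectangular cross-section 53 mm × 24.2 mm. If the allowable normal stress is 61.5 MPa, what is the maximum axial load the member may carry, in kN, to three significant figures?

78.9 kN

A = 1283 mm².
P_max = σ_allow · A = 61.5 · 1283 = 78880 N = 78.88 kN.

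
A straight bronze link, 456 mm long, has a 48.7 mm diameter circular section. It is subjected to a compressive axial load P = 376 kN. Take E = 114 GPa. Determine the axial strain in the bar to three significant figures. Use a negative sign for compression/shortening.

-0.00177

A = 1863 mm².
σ = N/A = -201.9 MPa; ε = σ/E = -201.9/114000 = -1.771e-03.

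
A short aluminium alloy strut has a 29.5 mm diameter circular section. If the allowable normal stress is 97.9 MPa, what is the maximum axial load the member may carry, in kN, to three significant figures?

66.9 kN

A = 683.5 mm².
P_max = σ_allow · A = 97.9 · 683.5 = 66910 N = 66.91 kN.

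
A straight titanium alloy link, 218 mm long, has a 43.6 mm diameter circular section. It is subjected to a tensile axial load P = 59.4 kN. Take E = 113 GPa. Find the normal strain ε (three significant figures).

A = 1493 mm².
σ = N/A = 39.79 MPa; ε = σ/E = 39.79/113000 = 3.521e-04.

3.52e-04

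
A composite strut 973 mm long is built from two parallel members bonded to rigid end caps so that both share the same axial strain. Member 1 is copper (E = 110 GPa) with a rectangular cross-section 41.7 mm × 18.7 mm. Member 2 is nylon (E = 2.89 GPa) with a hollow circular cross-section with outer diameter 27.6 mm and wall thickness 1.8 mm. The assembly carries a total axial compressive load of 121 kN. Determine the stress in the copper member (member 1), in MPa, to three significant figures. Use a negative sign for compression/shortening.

-154 MPa

A_1 = 779.8 mm².
A_2 = 145.9 mm².
Equal strain + equilibrium ⇒ each member carries load in proportion to AE: A₁E₁ = 85780000 N, A₂E₂ = 421600 N, ΣAE = 86200000 N.
σ₁ = P·E₁/ΣAE = -121000·110000/86200000 = -154.4 MPa.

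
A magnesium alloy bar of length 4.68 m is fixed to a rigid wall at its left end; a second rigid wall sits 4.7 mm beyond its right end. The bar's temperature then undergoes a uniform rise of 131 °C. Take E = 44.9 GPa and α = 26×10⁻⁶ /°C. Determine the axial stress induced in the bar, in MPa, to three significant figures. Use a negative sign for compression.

Free thermal expansion αLΔT = 26e-6 · 4680 · 131 = 15.94 mm.
The walls engage after the gap closes; constrained expansion = 15.94 − 4.7 = 11.24 mm.
The walls impose strain ε = −(11.24)/4680 = -2.4017e-03; σ = Eε = 44900 · -2.4017e-03 = -107.8 MPa.

-108 MPa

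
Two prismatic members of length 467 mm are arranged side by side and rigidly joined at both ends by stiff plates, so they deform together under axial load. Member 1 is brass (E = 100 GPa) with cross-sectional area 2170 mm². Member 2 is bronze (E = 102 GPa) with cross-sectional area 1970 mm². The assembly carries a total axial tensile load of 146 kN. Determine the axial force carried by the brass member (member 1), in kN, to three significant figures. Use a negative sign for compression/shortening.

Equal strain + equilibrium ⇒ each member carries load in proportion to AE: A₁E₁ = 217000000 N, A₂E₂ = 200900000 N, ΣAE = 417900000 N.
F₁ = P·A₁E₁/ΣAE = 146000·217000000/417900000 = 75810 N.

75.8 kN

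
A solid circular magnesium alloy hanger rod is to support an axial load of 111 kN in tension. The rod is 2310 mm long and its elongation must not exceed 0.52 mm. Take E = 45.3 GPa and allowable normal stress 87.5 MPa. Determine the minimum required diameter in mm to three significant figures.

Required area A ≥ P/σ_allow = 111000/87.5 = 1269 mm².
For a solid circular section, d ≥ √(4A/π) = 40.19 mm.
Elongation limit: A ≥ PL/(Eδ_allow) = 111000·2310/(45300·0.52) = 10890 mm² ⇒ d ≥ 117.7 mm.
The elongation limit governs.

118 mm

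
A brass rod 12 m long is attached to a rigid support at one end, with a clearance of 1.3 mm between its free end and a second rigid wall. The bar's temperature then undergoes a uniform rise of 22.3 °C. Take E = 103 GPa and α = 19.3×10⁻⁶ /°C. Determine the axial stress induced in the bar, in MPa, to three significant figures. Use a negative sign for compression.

-33.2 MPa

Free thermal expansion αLΔT = 19.3e-6 · 12000 · 22.3 = 5.165 mm.
The walls engage after the gap closes; constrained expansion = 5.165 − 1.3 = 3.865 mm.
The walls impose strain ε = −(3.865)/12000 = -3.2206e-04; σ = Eε = 103000 · -3.2206e-04 = -33.17 MPa.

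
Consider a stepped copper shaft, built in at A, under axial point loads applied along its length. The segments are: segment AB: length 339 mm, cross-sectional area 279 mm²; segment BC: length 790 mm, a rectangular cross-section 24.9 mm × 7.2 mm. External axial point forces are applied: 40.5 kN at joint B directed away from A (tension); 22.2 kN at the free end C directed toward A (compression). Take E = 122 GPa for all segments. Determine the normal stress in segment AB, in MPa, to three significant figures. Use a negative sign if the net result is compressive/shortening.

65.6 MPa

Internal axial forces (sectioning from the free end, tension +): N_BC = -22.2 kN, N_AB = 18.3 kN.
σ_AB = N_AB/A_AB = 18300/279 = 65.59 MPa.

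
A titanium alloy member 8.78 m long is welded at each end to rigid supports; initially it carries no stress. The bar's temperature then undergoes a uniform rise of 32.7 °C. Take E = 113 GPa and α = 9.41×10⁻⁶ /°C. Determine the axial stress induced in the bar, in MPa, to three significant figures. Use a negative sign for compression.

Free thermal expansion αLΔT = 9.41e-6 · 8780 · 32.7 = 2.702 mm.
The walls impose strain ε = −(2.702)/8780 = -3.0771e-04; σ = Eε = 113000 · -3.0771e-04 = -34.77 MPa.

-34.8 MPa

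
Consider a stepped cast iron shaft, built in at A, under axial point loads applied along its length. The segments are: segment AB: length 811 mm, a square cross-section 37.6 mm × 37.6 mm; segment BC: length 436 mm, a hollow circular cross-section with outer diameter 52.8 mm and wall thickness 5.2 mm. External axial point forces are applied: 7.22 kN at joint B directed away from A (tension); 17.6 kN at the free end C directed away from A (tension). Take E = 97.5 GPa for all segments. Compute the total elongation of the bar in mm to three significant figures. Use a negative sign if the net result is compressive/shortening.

Internal axial forces (sectioning from the free end, tension +): N_BC = 17.6 kN, N_AB = 24.82 kN.
A_AB = 1414 mm².
A_BC = 777.6 mm².
δ_AB = 24820·811/(1414·97500) = 0.146 mm
δ_BC = 17600·436/(777.6·97500) = 0.1012 mm
δ = Σδ_i = 0.2472 mm.

0.247 mm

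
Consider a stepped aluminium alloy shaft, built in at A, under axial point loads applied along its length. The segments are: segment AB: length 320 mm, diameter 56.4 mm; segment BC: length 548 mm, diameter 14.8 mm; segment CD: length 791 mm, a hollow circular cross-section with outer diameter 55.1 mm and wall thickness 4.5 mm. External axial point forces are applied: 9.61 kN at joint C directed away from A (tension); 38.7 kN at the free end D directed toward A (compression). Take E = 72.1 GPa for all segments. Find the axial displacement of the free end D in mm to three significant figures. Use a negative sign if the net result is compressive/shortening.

-1.93 mm

Internal axial forces (sectioning from the free end, tension +): N_CD = -38.7 kN, N_BC = -29.09 kN, N_AB = -29.09 kN.
A_AB = 2498 mm².
A_BC = 172 mm².
A_CD = 715.3 mm².
δ_AB = -29090·320/(2498·72100) = -0.05168 mm
δ_BC = -29090·548/(172·72100) = -1.285 mm
δ_CD = -38700·791/(715.3·72100) = -0.5935 mm
δ = Σδ_i = -1.93 mm.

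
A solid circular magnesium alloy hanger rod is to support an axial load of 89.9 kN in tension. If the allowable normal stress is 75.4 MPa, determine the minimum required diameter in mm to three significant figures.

39.0 mm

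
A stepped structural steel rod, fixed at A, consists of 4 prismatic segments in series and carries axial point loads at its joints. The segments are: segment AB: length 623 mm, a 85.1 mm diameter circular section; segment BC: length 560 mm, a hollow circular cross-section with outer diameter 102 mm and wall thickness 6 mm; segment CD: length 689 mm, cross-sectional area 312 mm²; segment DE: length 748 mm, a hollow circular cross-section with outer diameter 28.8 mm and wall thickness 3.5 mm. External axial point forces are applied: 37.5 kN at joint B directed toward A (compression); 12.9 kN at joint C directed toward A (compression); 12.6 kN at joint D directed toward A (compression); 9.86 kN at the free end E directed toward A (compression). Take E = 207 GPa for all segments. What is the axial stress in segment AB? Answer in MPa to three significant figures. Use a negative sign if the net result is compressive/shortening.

Internal axial forces (sectioning from the free end, tension +): N_DE = -9.86 kN, N_CD = -22.46 kN, N_BC = -35.36 kN, N_AB = -72.86 kN.
A_AB = 5688 mm².
σ_AB = N_AB/A_AB = -72860/5688 = -12.81 MPa.

-12.8 MPa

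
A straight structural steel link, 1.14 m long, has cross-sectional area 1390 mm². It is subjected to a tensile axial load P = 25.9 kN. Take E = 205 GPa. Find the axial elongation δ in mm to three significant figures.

δ_mech = NL/(AE) = 25900·1140/(1390·205000) = 0.1036 mm.

0.104 mm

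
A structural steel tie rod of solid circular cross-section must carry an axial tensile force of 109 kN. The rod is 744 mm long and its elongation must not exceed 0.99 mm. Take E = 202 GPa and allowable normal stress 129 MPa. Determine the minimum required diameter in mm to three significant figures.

Required area A ≥ P/σ_allow = 109000/129 = 845 mm².
For a solid circular section, d ≥ √(4A/π) = 32.8 mm.
Elongation limit: A ≥ PL/(Eδ_allow) = 109000·744/(202000·0.99) = 405.5 mm² ⇒ d ≥ 22.72 mm.
The stress limit governs.

32.8 mm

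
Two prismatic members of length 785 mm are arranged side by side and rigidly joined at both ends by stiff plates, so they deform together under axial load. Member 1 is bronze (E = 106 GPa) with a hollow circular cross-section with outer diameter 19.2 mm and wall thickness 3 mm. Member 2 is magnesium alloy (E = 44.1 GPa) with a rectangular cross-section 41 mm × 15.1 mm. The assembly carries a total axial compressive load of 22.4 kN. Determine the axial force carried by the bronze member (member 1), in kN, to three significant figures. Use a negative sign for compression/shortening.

-8.34 kN

A_1 = 152.7 mm².
A_2 = 619.1 mm².
Equal strain + equilibrium ⇒ each member carries load in proportion to AE: A₁E₁ = 16180000 N, A₂E₂ = 27300000 N, ΣAE = 43490000 N.
F₁ = P·A₁E₁/ΣAE = -22400·16180000/43490000 = -8337 N.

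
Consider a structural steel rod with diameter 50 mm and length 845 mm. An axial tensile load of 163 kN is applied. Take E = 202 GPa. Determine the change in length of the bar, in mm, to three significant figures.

A = 1963 mm².
δ_mech = NL/(AE) = 163000·845/(1963·202000) = 0.3473 mm.

0.347 mm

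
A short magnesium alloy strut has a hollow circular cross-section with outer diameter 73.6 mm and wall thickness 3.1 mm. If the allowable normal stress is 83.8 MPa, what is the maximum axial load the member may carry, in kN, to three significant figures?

57.5 kN

A = 686.6 mm².
P_max = σ_allow · A = 83.8 · 686.6 = 57540 N = 57.54 kN.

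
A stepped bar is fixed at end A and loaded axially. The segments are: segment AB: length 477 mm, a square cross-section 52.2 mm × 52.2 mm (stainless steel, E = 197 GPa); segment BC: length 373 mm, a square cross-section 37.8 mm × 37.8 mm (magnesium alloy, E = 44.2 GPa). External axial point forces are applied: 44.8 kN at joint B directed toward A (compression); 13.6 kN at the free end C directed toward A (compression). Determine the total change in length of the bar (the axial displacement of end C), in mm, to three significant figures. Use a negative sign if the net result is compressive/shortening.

Internal axial forces (sectioning from the free end, tension +): N_BC = -13.6 kN, N_AB = -58.4 kN.
A_AB = 2725 mm².
A_BC = 1429 mm².
δ_AB = -58400·477/(2725·197000) = -0.05189 mm
δ_BC = -13600·373/(1429·44200) = -0.08032 mm
δ = Σδ_i = -0.1322 mm.

-0.132 mm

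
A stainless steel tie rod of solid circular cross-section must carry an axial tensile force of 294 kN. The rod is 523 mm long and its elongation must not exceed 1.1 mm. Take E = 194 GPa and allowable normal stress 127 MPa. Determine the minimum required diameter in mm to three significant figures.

54.3 mm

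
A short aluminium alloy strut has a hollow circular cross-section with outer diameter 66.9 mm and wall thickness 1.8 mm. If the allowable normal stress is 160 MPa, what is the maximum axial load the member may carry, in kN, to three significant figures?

58.9 kN

A = 368.1 mm².
P_max = σ_allow · A = 160 · 368.1 = 58900 N = 58.9 kN.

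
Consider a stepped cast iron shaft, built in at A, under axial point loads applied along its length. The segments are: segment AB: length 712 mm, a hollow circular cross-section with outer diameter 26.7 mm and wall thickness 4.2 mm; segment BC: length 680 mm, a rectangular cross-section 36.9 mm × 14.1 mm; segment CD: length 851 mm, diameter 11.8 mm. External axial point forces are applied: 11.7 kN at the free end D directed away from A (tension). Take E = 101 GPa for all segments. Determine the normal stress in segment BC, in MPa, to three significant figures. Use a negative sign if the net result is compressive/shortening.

Internal axial forces (sectioning from the free end, tension +): N_CD = 11.7 kN, N_BC = 11.7 kN, N_AB = 11.7 kN.
A_BC = 520.3 mm².
σ_BC = N_BC/A_BC = 11700/520.3 = 22.49 MPa.

22.5 MPa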